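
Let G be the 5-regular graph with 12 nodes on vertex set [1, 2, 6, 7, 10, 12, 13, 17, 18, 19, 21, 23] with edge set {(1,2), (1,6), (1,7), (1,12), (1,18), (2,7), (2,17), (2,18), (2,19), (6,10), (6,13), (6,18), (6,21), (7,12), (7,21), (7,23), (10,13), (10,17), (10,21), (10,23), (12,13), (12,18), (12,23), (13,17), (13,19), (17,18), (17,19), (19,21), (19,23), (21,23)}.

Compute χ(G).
χ(G) = 4

Clique number ω(G) = 3 (lower bound: χ ≥ ω).
Suppose a proper 3-coloring c exists. The clique [1, 2, 7] takes 3 distinct colors; by symmetry let c(1) = 1, c(2) = 2, c(7) = 3.
- Vertex 12: neighbors [1, 7] already have colors [1, 3] ⇒ c(12) = 2.
- Vertex 23: neighbors [12, 7] already have colors [2, 3] ⇒ c(23) = 1.
- Vertex 19: neighbors [23, 2] already have colors [1, 2] ⇒ c(19) = 3.
- Vertex 13: neighbors [12, 19] already have colors [2, 3] ⇒ c(13) = 1.
- Vertex 17: neighbors [13, 2, 19] already have colors [1, 2, 3] — all 3 colors blocked. Contradiction.
The forced assignments end in a contradiction, so G has no proper 3-coloring (χ ≥ 4).
The coloring below uses 4 colors, so χ(G) = 4.
A valid 4-coloring: color 1: [7, 10, 18, 19]; color 2: [1, 17, 21]; color 3: [2, 13, 23]; color 4: [6, 12].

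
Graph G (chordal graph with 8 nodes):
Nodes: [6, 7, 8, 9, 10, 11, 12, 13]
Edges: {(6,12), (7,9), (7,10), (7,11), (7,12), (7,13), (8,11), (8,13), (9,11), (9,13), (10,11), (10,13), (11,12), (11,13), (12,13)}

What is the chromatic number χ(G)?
Clique number ω(G) = 4 (lower bound: χ ≥ ω).
The clique on [7, 9, 11, 13] has size 4, forcing χ ≥ 4, and the coloring below uses 4 colors, so χ(G) = 4.
A valid 4-coloring: color 1: [6, 13]; color 2: [11]; color 3: [7, 8]; color 4: [9, 10, 12].

χ(G) = 4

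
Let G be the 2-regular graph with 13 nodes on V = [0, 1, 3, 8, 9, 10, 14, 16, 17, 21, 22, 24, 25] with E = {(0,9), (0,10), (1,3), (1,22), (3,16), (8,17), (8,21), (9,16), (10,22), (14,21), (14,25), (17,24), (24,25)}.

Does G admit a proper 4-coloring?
A valid 4-coloring: color 1: [3, 9, 10, 17, 21, 25]; color 2: [0, 8, 14, 16, 22, 24]; color 3: [1].
(χ(G) = 3 ≤ 4.)

Yes, G is 4-colorable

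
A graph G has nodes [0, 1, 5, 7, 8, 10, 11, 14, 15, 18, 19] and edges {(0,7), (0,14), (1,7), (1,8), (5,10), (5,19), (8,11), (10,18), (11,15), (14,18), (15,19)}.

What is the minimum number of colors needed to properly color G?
χ(G) = 3

Clique number ω(G) = 2 (lower bound: χ ≥ ω).
Odd cycle [8, 1, 7, 0, 14, 18, 10, 5, 19, 15, 11] needs 3 colors (χ ≥ 3).
The coloring below uses 3 colors, so χ(G) = 3.
A valid 3-coloring: color 1: [5, 7, 8, 14, 15]; color 2: [0, 1, 10, 11, 19]; color 3: [18].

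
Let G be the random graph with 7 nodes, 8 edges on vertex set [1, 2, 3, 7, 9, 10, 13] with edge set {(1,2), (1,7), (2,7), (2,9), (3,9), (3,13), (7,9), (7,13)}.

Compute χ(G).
Clique number ω(G) = 3 (lower bound: χ ≥ ω).
The clique on [2, 7, 9] has size 3, forcing χ ≥ 3, and the coloring below uses 3 colors, so χ(G) = 3.
A valid 3-coloring: color 1: [3, 7, 10]; color 2: [1, 9, 13]; color 3: [2].

χ(G) = 3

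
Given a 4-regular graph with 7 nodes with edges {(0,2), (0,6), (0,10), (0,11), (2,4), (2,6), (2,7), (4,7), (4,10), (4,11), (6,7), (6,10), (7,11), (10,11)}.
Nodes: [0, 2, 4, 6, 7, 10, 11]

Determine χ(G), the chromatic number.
Clique number ω(G) = 3 (lower bound: χ ≥ ω).
Suppose a proper 3-coloring c exists. The clique [0, 2, 6] takes 3 distinct colors; by symmetry let c(0) = 1, c(2) = 2, c(6) = 3.
- Vertex 7: neighbors [2, 6] already have colors [2, 3] ⇒ c(7) = 1.
- Vertex 4: neighbors [7, 2] already have colors [1, 2] ⇒ c(4) = 3.
- Vertex 10: neighbors [0, 4] already have colors [1, 3] ⇒ c(10) = 2.
- Vertex 11: neighbors [0, 10, 4] already have colors [1, 2, 3] — all 3 colors blocked. Contradiction.
The forced assignments end in a contradiction, so G has no proper 3-coloring (χ ≥ 4).
The coloring below uses 4 colors, so χ(G) = 4.
A valid 4-coloring: color 1: [6, 11]; color 2: [0, 4]; color 3: [2, 10]; color 4: [7].

χ(G) = 4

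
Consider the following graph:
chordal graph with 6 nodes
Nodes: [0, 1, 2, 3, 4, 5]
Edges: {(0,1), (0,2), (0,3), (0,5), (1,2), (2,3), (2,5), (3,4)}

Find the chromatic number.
χ(G) = 3

Clique number ω(G) = 3 (lower bound: χ ≥ ω).
The clique on [0, 1, 2] has size 3, forcing χ ≥ 3, and the coloring below uses 3 colors, so χ(G) = 3.
A valid 3-coloring: color 1: [0, 4]; color 2: [2]; color 3: [1, 3, 5].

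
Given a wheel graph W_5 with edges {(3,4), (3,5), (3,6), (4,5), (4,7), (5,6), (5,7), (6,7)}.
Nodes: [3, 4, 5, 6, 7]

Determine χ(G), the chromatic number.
Clique number ω(G) = 3 (lower bound: χ ≥ ω).
The clique on [3, 4, 5] has size 3, forcing χ ≥ 3, and the coloring below uses 3 colors, so χ(G) = 3.
A valid 3-coloring: color 1: [5]; color 2: [3, 7]; color 3: [4, 6].

χ(G) = 3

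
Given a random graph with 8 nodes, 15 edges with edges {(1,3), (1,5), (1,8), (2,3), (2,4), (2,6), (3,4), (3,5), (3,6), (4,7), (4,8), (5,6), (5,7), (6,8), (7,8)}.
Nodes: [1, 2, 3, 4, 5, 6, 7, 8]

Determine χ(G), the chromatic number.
Clique number ω(G) = 3 (lower bound: χ ≥ ω).
The clique on [4, 7, 8] has size 3, forcing χ ≥ 3, and the coloring below uses 3 colors, so χ(G) = 3.
A valid 3-coloring: color 1: [3, 7]; color 2: [2, 5, 8]; color 3: [1, 4, 6].

χ(G) = 3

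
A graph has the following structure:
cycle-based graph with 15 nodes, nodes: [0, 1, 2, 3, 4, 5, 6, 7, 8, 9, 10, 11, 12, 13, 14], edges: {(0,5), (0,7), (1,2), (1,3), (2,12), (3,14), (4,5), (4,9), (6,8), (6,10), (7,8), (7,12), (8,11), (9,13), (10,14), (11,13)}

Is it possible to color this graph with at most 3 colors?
A valid 3-coloring: color 1: [0, 1, 4, 8, 12, 13, 14]; color 2: [2, 3, 5, 7, 9, 10, 11]; color 3: [6].
(χ(G) = 3 ≤ 3.)

Yes, G is 3-colorable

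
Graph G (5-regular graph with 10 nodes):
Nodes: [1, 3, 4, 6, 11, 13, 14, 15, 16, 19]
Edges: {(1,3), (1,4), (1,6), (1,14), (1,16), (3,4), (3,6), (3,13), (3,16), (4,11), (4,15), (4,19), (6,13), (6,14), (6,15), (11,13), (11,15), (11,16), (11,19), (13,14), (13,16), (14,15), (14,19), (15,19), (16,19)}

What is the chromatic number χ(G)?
Clique number ω(G) = 4 (lower bound: χ ≥ ω).
The clique on [4, 11, 15, 19] has size 4, forcing χ ≥ 4, and the coloring below uses 4 colors, so χ(G) = 4.
A valid 4-coloring: color 1: [1, 13, 15]; color 2: [3, 11, 14]; color 3: [6, 19]; color 4: [4, 16].

χ(G) = 4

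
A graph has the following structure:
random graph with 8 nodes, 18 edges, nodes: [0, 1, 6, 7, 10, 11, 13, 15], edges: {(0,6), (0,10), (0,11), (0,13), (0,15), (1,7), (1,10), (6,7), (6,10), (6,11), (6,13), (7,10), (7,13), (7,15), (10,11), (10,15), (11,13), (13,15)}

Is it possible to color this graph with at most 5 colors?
A valid 5-coloring: color 1: [10, 13]; color 2: [1, 6, 15]; color 3: [0, 7]; color 4: [11].
(χ(G) = 4 ≤ 5.)

Yes, G is 5-colorable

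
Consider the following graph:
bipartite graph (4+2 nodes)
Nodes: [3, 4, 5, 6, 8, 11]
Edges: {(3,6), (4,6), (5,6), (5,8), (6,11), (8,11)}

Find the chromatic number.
Clique number ω(G) = 2 (lower bound: χ ≥ ω).
The graph is bipartite (no odd cycle), so 2 colors suffice: χ(G) = 2.
A valid 2-coloring: color 1: [6, 8]; color 2: [3, 4, 5, 11].

χ(G) = 2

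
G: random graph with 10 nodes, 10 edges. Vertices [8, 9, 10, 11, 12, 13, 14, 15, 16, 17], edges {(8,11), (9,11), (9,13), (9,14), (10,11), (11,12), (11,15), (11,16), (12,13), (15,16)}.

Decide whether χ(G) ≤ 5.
A valid 5-coloring: color 1: [11, 13, 14, 17]; color 2: [8, 9, 10, 12, 16]; color 3: [15].
(χ(G) = 3 ≤ 5.)

Yes, G is 5-colorable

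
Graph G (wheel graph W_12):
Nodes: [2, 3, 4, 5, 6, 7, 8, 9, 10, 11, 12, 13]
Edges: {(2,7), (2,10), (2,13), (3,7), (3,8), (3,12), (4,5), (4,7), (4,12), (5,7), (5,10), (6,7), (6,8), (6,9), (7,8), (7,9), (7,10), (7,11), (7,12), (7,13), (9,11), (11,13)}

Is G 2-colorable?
The clique on vertices [2, 7, 10] has size 3 > 2, so it alone needs 3 colors.

No, G is not 2-colorable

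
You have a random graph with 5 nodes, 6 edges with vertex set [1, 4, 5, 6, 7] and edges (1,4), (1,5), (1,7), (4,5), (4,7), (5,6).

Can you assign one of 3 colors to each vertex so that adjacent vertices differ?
A valid 3-coloring: color 1: [5, 7]; color 2: [1, 6]; color 3: [4].
(χ(G) = 3 ≤ 3.)

Yes, G is 3-colorable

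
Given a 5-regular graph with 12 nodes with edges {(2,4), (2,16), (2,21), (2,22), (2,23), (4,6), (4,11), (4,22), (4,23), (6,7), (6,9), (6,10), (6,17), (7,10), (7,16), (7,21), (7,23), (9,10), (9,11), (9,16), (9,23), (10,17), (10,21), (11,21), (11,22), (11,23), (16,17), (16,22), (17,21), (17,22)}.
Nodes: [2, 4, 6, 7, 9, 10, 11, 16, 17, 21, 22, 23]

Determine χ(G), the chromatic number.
Clique number ω(G) = 3 (lower bound: χ ≥ ω).
Suppose a proper 3-coloring c exists. The clique [2, 4, 22] takes 3 distinct colors; by symmetry let c(2) = 1, c(4) = 2, c(22) = 3.
- Vertex 11: neighbors [4, 22] already have colors [2, 3] ⇒ c(11) = 1.
- Vertex 16: neighbors [2, 22] already have colors [1, 3] ⇒ c(16) = 2.
- Vertex 9: neighbors [11, 16] already have colors [1, 2] ⇒ c(9) = 3.
- Vertex 23: neighbors [2, 4, 9] already have colors [1, 2, 3] — all 3 colors blocked. Contradiction.
The forced assignments end in a contradiction, so G has no proper 3-coloring (χ ≥ 4).
The coloring below uses 4 colors, so χ(G) = 4.
A valid 4-coloring: color 1: [4, 9, 21]; color 2: [10, 22, 23]; color 3: [6, 11, 16]; color 4: [2, 7, 17].

χ(G) = 4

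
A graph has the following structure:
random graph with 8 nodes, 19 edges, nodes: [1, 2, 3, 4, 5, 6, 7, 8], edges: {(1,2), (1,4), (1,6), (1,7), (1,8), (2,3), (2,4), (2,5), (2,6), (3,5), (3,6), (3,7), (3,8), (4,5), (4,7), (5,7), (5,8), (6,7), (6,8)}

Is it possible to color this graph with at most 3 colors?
No, G is not 3-colorable

Odd cycle [6, 3, 5, 4, 1] needs 3 colors (χ ≥ 3).
Vertex 2 is adjacent to every vertex of [1, 3, 4, 5, 6], which already need 3 colors among themselves, so 2 needs a new color (χ ≥ 4).
Hence χ(G) ≥ 4 > 3, so no proper 3-coloring exists.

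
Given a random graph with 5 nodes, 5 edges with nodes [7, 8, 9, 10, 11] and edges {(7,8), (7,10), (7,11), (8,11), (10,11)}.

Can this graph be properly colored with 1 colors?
No, G is not 1-colorable

The clique on vertices [7, 8, 11] has size 3 > 1, so it alone needs 3 colors.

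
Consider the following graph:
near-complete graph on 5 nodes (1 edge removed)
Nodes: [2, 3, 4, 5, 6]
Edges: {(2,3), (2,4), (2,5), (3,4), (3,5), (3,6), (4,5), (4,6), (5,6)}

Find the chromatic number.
χ(G) = 4

Clique number ω(G) = 4 (lower bound: χ ≥ ω).
The clique on [2, 3, 4, 5] has size 4, forcing χ ≥ 4, and the coloring below uses 4 colors, so χ(G) = 4.
A valid 4-coloring: color 1: [3]; color 2: [5]; color 3: [4]; color 4: [2, 6].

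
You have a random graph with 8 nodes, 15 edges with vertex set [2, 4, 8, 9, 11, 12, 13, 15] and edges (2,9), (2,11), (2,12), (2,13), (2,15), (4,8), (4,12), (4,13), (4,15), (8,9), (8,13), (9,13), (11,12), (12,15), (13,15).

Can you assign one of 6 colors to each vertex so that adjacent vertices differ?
A valid 6-coloring: color 1: [12, 13]; color 2: [2, 8]; color 3: [9, 11, 15]; color 4: [4].
(χ(G) = 4 ≤ 6.)

Yes, G is 6-colorable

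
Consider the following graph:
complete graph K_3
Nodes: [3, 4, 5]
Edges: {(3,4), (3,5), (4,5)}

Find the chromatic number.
χ(G) = 3

Clique number ω(G) = 3 (lower bound: χ ≥ ω).
The clique on [3, 4, 5] has size 3, forcing χ ≥ 3, and the coloring below uses 3 colors, so χ(G) = 3.
A valid 3-coloring: color 1: [3]; color 2: [5]; color 3: [4].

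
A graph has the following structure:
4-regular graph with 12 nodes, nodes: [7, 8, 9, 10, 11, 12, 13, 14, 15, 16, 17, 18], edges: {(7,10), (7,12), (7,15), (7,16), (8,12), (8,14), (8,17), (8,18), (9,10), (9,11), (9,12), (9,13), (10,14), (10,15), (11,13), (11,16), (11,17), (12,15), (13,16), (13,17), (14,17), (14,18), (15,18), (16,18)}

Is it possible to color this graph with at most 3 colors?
No, G is not 3-colorable

Suppose a proper 3-coloring c exists. The clique [7, 10, 15] takes 3 distinct colors; by symmetry let c(7) = 1, c(10) = 2, c(15) = 3.
- Vertex 12: neighbors [7, 15] already have colors [1, 3] ⇒ c(12) = 2.
- Vertex 8: neighbors [12] already have colors [2]; try each remaining color.
- Case c(8) = 1:
  - Vertex 14: neighbors [8, 10] already have colors [1, 2] ⇒ c(14) = 3.
  - Vertex 17: neighbors [8, 14] already have colors [1, 3] ⇒ c(17) = 2.
  - Vertex 18: neighbors [8, 14] already have colors [1, 3] ⇒ c(18) = 2.
  - Vertex 16: neighbors [7, 18] already have colors [1, 2] ⇒ c(16) = 3.
  - Vertex 11: neighbors [17, 16] already have colors [2, 3] ⇒ c(11) = 1.
  - Vertex 13: neighbors [11, 17, 16] already have colors [1, 2, 3] — all 3 colors blocked. Contradiction.
- Case c(8) = 3:
  - Vertex 14: neighbors [10, 8] already have colors [2, 3] ⇒ c(14) = 1.
  - Vertex 17: neighbors [14, 8] already have colors [1, 3] ⇒ c(17) = 2.
  - Vertex 18: neighbors [14, 8] already have colors [1, 3] ⇒ c(18) = 2.
  - Vertex 16: neighbors [7, 18] already have colors [1, 2] ⇒ c(16) = 3.
  - Vertex 11: neighbors [17, 16] already have colors [2, 3] ⇒ c(11) = 1.
  - Vertex 13: neighbors [11, 17, 16] already have colors [1, 2, 3] — all 3 colors blocked. Contradiction.
Every case ends in a contradiction, so G has no proper 3-coloring (χ ≥ 4).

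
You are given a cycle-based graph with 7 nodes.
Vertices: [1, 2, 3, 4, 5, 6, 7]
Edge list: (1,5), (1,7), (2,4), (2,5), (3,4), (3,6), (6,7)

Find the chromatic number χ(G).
χ(G) = 3

Clique number ω(G) = 2 (lower bound: χ ≥ ω).
Odd cycle [4, 3, 6, 7, 1, 5, 2] needs 3 colors (χ ≥ 3).
The coloring below uses 3 colors, so χ(G) = 3.
A valid 3-coloring: color 1: [4, 5, 6]; color 2: [2, 3, 7]; color 3: [1].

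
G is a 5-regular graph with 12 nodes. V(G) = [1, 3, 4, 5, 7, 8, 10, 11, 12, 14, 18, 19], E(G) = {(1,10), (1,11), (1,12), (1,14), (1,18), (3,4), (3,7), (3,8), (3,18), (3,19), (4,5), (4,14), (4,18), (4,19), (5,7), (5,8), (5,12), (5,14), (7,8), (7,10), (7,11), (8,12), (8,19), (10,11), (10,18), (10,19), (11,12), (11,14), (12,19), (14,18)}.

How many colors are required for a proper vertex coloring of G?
Clique number ω(G) = 3 (lower bound: χ ≥ ω).
Odd cycle [5, 12, 19, 3, 7] needs 3 colors (χ ≥ 3).
Vertex 8 is adjacent to every vertex of [3, 5, 7, 12, 19], which already need 3 colors among themselves, so 8 needs a new color (χ ≥ 4).
The coloring below uses 4 colors, so χ(G) = 4.
A valid 4-coloring: color 1: [3, 10, 12, 14]; color 2: [5, 11, 18, 19]; color 3: [1, 4, 8]; color 4: [7].

χ(G) = 4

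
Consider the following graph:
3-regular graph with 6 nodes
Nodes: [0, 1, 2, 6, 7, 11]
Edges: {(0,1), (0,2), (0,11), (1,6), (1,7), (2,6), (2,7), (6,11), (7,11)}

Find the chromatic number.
χ(G) = 2

Clique number ω(G) = 2 (lower bound: χ ≥ ω).
The graph is bipartite (no odd cycle), so 2 colors suffice: χ(G) = 2.
A valid 2-coloring: color 1: [0, 6, 7]; color 2: [1, 2, 11].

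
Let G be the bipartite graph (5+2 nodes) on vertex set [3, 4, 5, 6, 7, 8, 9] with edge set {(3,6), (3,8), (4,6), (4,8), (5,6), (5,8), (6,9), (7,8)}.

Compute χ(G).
χ(G) = 2

Clique number ω(G) = 2 (lower bound: χ ≥ ω).
The graph is bipartite (no odd cycle), so 2 colors suffice: χ(G) = 2.
A valid 2-coloring: color 1: [6, 8]; color 2: [3, 4, 5, 7, 9].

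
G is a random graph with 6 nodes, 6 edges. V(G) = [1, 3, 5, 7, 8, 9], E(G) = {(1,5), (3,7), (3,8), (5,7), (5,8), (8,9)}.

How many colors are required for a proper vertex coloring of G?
Clique number ω(G) = 2 (lower bound: χ ≥ ω).
The graph is bipartite (no odd cycle), so 2 colors suffice: χ(G) = 2.
A valid 2-coloring: color 1: [1, 7, 8]; color 2: [3, 5, 9].

χ(G) = 2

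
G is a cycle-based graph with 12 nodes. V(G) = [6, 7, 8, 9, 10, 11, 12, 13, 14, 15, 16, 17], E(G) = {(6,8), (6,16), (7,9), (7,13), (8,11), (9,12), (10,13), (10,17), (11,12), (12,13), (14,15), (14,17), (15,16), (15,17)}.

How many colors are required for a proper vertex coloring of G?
Clique number ω(G) = 3 (lower bound: χ ≥ ω).
The clique on [14, 15, 17] has size 3, forcing χ ≥ 3, and the coloring below uses 3 colors, so χ(G) = 3.
A valid 3-coloring: color 1: [8, 9, 13, 16, 17]; color 2: [6, 7, 10, 12, 15]; color 3: [11, 14].

χ(G) = 3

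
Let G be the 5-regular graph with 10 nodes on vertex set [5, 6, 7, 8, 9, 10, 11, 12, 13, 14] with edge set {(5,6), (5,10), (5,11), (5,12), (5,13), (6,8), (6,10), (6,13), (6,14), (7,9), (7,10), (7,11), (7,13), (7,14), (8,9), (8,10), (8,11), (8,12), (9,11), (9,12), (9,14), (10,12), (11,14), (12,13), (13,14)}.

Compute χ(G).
Clique number ω(G) = 4 (lower bound: χ ≥ ω).
The clique on [7, 9, 11, 14] has size 4, forcing χ ≥ 4, and the coloring below uses 4 colors, so χ(G) = 4.
A valid 4-coloring: color 1: [9, 10, 13]; color 2: [5, 8, 14]; color 3: [6, 7, 12]; color 4: [11].

χ(G) = 4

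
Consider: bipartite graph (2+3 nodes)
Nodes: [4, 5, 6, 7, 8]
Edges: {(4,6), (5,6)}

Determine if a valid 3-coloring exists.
A valid 3-coloring: color 1: [6, 7, 8]; color 2: [4, 5].
(χ(G) = 2 ≤ 3.)

Yes, G is 3-colorable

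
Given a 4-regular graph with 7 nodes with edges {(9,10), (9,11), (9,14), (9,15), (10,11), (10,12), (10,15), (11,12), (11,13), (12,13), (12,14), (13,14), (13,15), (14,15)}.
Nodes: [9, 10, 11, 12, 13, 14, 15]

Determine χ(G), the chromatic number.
χ(G) = 4

Clique number ω(G) = 3 (lower bound: χ ≥ ω).
Suppose a proper 3-coloring c exists. The clique [9, 10, 11] takes 3 distinct colors; by symmetry let c(9) = 1, c(10) = 2, c(11) = 3.
- Vertex 12: neighbors [10, 11] already have colors [2, 3] ⇒ c(12) = 1.
- Vertex 13: neighbors [12, 11] already have colors [1, 3] ⇒ c(13) = 2.
- Vertex 14: neighbors [9, 13] already have colors [1, 2] ⇒ c(14) = 3.
- Vertex 15: neighbors [9, 10, 14] already have colors [1, 2, 3] — all 3 colors blocked. Contradiction.
The forced assignments end in a contradiction, so G has no proper 3-coloring (χ ≥ 4).
The coloring below uses 4 colors, so χ(G) = 4.
A valid 4-coloring: color 1: [10, 14]; color 2: [12, 15]; color 3: [9, 13]; color 4: [11].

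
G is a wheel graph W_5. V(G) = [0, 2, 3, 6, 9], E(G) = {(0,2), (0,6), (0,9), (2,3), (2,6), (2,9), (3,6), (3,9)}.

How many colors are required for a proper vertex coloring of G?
Clique number ω(G) = 3 (lower bound: χ ≥ ω).
The clique on [0, 2, 9] has size 3, forcing χ ≥ 3, and the coloring below uses 3 colors, so χ(G) = 3.
A valid 3-coloring: color 1: [2]; color 2: [6, 9]; color 3: [0, 3].

χ(G) = 3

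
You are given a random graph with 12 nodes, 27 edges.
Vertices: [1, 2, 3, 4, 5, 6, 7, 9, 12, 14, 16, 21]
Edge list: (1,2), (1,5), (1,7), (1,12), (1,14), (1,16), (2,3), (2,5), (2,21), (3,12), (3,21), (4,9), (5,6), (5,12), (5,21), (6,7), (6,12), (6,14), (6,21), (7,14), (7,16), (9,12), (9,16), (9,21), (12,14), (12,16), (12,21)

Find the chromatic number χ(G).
Clique number ω(G) = 4 (lower bound: χ ≥ ω).
The clique on [5, 6, 12, 21] has size 4, forcing χ ≥ 4, and the coloring below uses 4 colors, so χ(G) = 4.
A valid 4-coloring: color 1: [2, 4, 7, 12]; color 2: [1, 21]; color 3: [3, 5, 9, 14]; color 4: [6, 16].

χ(G) = 4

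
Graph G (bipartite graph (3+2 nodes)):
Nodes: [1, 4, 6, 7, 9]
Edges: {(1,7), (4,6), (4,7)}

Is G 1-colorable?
Edge (1,7) forces its endpoints to differ, so 1 color is not enough.

No, G is not 1-colorable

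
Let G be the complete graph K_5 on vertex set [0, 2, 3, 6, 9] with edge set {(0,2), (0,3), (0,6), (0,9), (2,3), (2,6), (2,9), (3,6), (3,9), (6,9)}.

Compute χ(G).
Clique number ω(G) = 5 (lower bound: χ ≥ ω).
The clique on [0, 2, 3, 6, 9] has size 5, forcing χ ≥ 5, and the coloring below uses 5 colors, so χ(G) = 5.
A valid 5-coloring: color 1: [9]; color 2: [2]; color 3: [6]; color 4: [3]; color 5: [0].

χ(G) = 5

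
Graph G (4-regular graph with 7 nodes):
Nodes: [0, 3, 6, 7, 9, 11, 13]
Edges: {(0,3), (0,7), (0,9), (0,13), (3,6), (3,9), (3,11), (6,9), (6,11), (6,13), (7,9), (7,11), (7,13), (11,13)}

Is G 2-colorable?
No, G is not 2-colorable

The clique on vertices [0, 3, 9] has size 3 > 2, so it alone needs 3 colors.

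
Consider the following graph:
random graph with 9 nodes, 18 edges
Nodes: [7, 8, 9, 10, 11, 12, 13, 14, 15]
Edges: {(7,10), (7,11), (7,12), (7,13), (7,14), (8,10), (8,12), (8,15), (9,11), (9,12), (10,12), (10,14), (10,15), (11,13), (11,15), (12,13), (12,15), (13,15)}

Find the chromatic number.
χ(G) = 4

Clique number ω(G) = 4 (lower bound: χ ≥ ω).
The clique on [8, 10, 12, 15] has size 4, forcing χ ≥ 4, and the coloring below uses 4 colors, so χ(G) = 4.
A valid 4-coloring: color 1: [11, 12, 14]; color 2: [7, 9, 15]; color 3: [10, 13]; color 4: [8].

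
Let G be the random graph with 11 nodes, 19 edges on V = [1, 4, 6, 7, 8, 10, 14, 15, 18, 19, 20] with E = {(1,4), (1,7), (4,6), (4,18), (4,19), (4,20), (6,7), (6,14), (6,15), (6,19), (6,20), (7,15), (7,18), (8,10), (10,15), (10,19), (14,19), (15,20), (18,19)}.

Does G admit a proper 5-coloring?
A valid 5-coloring: color 1: [1, 6, 10, 18]; color 2: [4, 8, 14, 15]; color 3: [7, 19, 20].
(χ(G) = 3 ≤ 5.)

Yes, G is 5-colorable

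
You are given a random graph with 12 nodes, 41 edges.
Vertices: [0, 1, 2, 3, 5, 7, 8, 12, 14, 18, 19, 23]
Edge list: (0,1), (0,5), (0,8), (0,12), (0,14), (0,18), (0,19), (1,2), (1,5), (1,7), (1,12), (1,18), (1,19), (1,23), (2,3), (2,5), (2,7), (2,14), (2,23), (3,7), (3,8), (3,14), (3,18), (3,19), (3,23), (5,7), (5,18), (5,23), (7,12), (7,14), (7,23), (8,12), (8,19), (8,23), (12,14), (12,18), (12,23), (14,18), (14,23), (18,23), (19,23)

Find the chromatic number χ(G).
χ(G) = 5

Clique number ω(G) = 5 (lower bound: χ ≥ ω).
The clique on [1, 2, 5, 7, 23] has size 5, forcing χ ≥ 5, and the coloring below uses 5 colors, so χ(G) = 5.
A valid 5-coloring: color 1: [0, 23]; color 2: [1, 8, 14]; color 3: [7, 18, 19]; color 4: [3, 5, 12]; color 5: [2].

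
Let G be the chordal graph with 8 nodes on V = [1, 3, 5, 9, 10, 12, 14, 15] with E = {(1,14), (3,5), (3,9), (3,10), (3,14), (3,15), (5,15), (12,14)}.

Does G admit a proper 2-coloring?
No, G is not 2-colorable

The clique on vertices [3, 5, 15] has size 3 > 2, so it alone needs 3 colors.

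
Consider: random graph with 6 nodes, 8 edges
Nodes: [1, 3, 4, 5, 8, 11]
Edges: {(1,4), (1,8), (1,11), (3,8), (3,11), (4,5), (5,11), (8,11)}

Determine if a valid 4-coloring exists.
Yes, G is 4-colorable

A valid 4-coloring: color 1: [4, 11]; color 2: [1, 3, 5]; color 3: [8].
(χ(G) = 3 ≤ 4.)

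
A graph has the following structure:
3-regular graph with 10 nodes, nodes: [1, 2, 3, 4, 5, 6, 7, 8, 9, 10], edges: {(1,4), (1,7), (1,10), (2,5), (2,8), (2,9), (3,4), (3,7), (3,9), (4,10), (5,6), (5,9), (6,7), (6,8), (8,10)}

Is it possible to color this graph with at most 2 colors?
No, G is not 2-colorable

The clique on vertices [1, 4, 10] has size 3 > 2, so it alone needs 3 colors.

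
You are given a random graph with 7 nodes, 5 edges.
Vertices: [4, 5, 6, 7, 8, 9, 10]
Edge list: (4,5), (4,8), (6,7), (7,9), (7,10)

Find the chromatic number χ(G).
Clique number ω(G) = 2 (lower bound: χ ≥ ω).
The graph is bipartite (no odd cycle), so 2 colors suffice: χ(G) = 2.
A valid 2-coloring: color 1: [4, 7]; color 2: [5, 6, 8, 9, 10].

χ(G) = 2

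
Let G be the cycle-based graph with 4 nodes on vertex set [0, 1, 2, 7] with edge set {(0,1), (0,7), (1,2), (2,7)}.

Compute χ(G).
Clique number ω(G) = 2 (lower bound: χ ≥ ω).
The graph is bipartite (no odd cycle), so 2 colors suffice: χ(G) = 2.
A valid 2-coloring: color 1: [1, 7]; color 2: [0, 2].

χ(G) = 2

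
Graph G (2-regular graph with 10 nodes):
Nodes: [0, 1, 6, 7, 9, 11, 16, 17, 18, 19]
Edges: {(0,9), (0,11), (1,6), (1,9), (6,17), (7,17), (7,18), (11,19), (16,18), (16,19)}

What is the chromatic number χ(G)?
Clique number ω(G) = 2 (lower bound: χ ≥ ω).
The graph is bipartite (no odd cycle), so 2 colors suffice: χ(G) = 2.
A valid 2-coloring: color 1: [0, 1, 17, 18, 19]; color 2: [6, 7, 9, 11, 16].

χ(G) = 2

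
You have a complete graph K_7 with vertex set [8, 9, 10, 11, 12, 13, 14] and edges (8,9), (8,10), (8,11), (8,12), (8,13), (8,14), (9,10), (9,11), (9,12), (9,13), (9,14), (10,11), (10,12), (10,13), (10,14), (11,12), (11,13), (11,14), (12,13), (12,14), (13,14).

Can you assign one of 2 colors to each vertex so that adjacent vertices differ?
No, G is not 2-colorable

The clique on vertices [8, 9, 10, 11, 12, 13, 14] has size 7 > 2, so it alone needs 7 colors.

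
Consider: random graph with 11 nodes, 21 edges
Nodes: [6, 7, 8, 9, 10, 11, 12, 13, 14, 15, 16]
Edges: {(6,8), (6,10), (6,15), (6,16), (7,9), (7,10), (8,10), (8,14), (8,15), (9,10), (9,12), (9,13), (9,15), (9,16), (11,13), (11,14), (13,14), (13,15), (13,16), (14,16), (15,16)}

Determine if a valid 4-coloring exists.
Yes, G is 4-colorable

A valid 4-coloring: color 1: [6, 9, 14]; color 2: [10, 11, 12, 15]; color 3: [7, 8, 16]; color 4: [13].
(χ(G) = 4 ≤ 4.)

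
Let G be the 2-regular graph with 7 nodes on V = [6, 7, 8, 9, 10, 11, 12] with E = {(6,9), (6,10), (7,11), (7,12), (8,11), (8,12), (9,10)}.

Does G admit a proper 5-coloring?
Yes, G is 5-colorable

A valid 5-coloring: color 1: [10, 11, 12]; color 2: [6, 7, 8]; color 3: [9].
(χ(G) = 3 ≤ 5.)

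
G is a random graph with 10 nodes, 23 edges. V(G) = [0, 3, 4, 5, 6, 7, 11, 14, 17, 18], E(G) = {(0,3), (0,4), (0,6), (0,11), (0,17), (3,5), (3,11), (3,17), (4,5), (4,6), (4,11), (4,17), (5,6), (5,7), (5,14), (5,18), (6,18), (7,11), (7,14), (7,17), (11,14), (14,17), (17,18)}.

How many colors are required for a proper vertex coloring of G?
Clique number ω(G) = 3 (lower bound: χ ≥ ω).
Suppose a proper 3-coloring c exists. The clique [0, 3, 11] takes 3 distinct colors; by symmetry let c(0) = 1, c(3) = 2, c(11) = 3.
- Vertex 17: neighbors [0, 3] already have colors [1, 2] ⇒ c(17) = 3.
- Vertex 4: neighbors [0, 11] already have colors [1, 3] ⇒ c(4) = 2.
- Vertex 6: neighbors [0, 4] already have colors [1, 2] ⇒ c(6) = 3.
- Vertex 5: neighbors [3, 6] already have colors [2, 3] ⇒ c(5) = 1.
- Vertex 7: neighbors [5, 11] already have colors [1, 3] ⇒ c(7) = 2.
- Vertex 14: neighbors [5, 7, 11] already have colors [1, 2, 3] — all 3 colors blocked. Contradiction.
The forced assignments end in a contradiction, so G has no proper 3-coloring (χ ≥ 4).
The coloring below uses 4 colors, so χ(G) = 4.
A valid 4-coloring: color 1: [0, 5]; color 2: [3, 4, 14, 18]; color 3: [6, 11, 17]; color 4: [7].

χ(G) = 4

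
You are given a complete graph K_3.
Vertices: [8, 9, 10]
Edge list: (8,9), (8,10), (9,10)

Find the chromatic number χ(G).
Clique number ω(G) = 3 (lower bound: χ ≥ ω).
The clique on [8, 9, 10] has size 3, forcing χ ≥ 3, and the coloring below uses 3 colors, so χ(G) = 3.
A valid 3-coloring: color 1: [10]; color 2: [8]; color 3: [9].

χ(G) = 3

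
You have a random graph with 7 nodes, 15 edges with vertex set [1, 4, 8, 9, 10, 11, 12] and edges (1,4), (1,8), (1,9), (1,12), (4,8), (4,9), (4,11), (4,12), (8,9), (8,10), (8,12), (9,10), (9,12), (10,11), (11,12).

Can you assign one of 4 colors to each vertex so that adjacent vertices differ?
The clique on vertices [1, 4, 8, 9, 12] has size 5 > 4, so it alone needs 5 colors.

No, G is not 4-colorable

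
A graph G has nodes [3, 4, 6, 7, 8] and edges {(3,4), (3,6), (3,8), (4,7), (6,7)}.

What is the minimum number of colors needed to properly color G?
Clique number ω(G) = 2 (lower bound: χ ≥ ω).
The graph is bipartite (no odd cycle), so 2 colors suffice: χ(G) = 2.
A valid 2-coloring: color 1: [3, 7]; color 2: [4, 6, 8].

χ(G) = 2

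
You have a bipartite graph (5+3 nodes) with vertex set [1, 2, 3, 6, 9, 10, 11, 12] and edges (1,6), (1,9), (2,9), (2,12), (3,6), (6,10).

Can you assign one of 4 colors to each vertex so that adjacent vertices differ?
A valid 4-coloring: color 1: [6, 9, 11, 12]; color 2: [1, 2, 3, 10].
(χ(G) = 2 ≤ 4.)

Yes, G is 4-colorable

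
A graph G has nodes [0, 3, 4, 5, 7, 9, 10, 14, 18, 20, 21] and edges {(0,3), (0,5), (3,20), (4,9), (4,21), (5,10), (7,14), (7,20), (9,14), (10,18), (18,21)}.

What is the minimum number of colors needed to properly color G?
Clique number ω(G) = 2 (lower bound: χ ≥ ω).
Odd cycle [10, 18, 21, 4, 9, 14, 7, 20, 3, 0, 5] needs 3 colors (χ ≥ 3).
The coloring below uses 3 colors, so χ(G) = 3.
A valid 3-coloring: color 1: [0, 4, 10, 14, 20]; color 2: [3, 5, 7, 9, 18]; color 3: [21].

χ(G) = 3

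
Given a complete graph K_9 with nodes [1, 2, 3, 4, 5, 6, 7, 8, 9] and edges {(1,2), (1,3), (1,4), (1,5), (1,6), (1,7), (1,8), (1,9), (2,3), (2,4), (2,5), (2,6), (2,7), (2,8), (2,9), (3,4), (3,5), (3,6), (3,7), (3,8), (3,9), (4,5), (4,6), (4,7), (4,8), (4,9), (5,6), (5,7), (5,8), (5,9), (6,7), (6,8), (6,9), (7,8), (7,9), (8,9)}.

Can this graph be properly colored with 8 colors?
The clique on vertices [1, 2, 3, 4, 5, 6, 7, 8, 9] has size 9 > 8, so it alone needs 9 colors.

No, G is not 8-colorable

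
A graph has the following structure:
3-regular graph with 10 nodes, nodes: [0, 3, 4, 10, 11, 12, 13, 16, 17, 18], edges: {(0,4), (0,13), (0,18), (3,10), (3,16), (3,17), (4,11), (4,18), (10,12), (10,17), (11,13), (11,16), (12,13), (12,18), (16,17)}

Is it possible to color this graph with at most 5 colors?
Yes, G is 5-colorable

A valid 5-coloring: color 1: [0, 11, 12, 17]; color 2: [4, 10, 13, 16]; color 3: [3, 18].
(χ(G) = 3 ≤ 5.)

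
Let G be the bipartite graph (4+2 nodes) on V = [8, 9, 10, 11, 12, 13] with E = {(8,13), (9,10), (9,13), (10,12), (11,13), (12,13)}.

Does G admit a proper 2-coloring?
Yes, G is 2-colorable

A valid 2-coloring: color 1: [10, 13]; color 2: [8, 9, 11, 12].
(χ(G) = 2 ≤ 2.)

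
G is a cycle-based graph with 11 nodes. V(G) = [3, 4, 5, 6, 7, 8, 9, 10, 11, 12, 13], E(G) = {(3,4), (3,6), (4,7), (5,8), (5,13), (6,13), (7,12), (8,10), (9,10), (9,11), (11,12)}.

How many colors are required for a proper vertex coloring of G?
χ(G) = 3

Clique number ω(G) = 2 (lower bound: χ ≥ ω).
Odd cycle [11, 9, 10, 8, 5, 13, 6, 3, 4, 7, 12] needs 3 colors (χ ≥ 3).
The coloring below uses 3 colors, so χ(G) = 3.
A valid 3-coloring: color 1: [5, 6, 7, 10, 11]; color 2: [3, 8, 9, 12, 13]; color 3: [4].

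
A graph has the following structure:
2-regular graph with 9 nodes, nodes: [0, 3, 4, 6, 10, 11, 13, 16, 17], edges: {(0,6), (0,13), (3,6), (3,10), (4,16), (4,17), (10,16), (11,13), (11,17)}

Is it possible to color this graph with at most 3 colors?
Yes, G is 3-colorable

A valid 3-coloring: color 1: [0, 3, 4, 11]; color 2: [6, 10, 13, 17]; color 3: [16].
(χ(G) = 3 ≤ 3.)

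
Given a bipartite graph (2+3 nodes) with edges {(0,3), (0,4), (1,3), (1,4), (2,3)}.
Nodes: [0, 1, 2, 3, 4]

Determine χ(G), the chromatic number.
χ(G) = 2

Clique number ω(G) = 2 (lower bound: χ ≥ ω).
The graph is bipartite (no odd cycle), so 2 colors suffice: χ(G) = 2.
A valid 2-coloring: color 1: [3, 4]; color 2: [0, 1, 2].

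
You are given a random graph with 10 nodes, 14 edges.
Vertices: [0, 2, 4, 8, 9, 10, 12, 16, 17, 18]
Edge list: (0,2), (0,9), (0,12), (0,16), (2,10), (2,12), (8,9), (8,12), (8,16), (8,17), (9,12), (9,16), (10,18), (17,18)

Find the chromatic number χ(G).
Clique number ω(G) = 3 (lower bound: χ ≥ ω).
The clique on [0, 9, 16] has size 3, forcing χ ≥ 3, and the coloring below uses 3 colors, so χ(G) = 3.
A valid 3-coloring: color 1: [0, 4, 8, 18]; color 2: [2, 9, 17]; color 3: [10, 12, 16].

χ(G) = 3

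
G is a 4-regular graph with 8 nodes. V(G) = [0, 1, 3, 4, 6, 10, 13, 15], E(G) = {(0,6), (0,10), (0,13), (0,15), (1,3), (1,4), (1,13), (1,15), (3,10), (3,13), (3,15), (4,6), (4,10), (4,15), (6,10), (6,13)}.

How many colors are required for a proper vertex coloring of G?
χ(G) = 3

Clique number ω(G) = 3 (lower bound: χ ≥ ω).
The clique on [0, 6, 10] has size 3, forcing χ ≥ 3, and the coloring below uses 3 colors, so χ(G) = 3.
A valid 3-coloring: color 1: [10, 13, 15]; color 2: [0, 3, 4]; color 3: [1, 6].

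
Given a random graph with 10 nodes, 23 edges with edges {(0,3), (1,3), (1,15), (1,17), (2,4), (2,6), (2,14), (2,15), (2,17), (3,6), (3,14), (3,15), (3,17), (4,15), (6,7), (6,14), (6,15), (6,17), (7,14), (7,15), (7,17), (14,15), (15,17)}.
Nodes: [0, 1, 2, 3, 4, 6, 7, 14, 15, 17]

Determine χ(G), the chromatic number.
Clique number ω(G) = 4 (lower bound: χ ≥ ω).
The clique on [1, 3, 15, 17] has size 4, forcing χ ≥ 4, and the coloring below uses 4 colors, so χ(G) = 4.
A valid 4-coloring: color 1: [0, 15]; color 2: [4, 14, 17]; color 3: [2, 3, 7]; color 4: [1, 6].

χ(G) = 4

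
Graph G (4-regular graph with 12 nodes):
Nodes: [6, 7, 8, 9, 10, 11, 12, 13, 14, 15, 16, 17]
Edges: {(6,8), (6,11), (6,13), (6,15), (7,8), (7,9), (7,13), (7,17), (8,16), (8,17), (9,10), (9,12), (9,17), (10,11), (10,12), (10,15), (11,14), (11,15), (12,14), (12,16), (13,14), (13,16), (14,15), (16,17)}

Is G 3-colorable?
A valid 3-coloring: color 1: [6, 7, 10, 14, 16]; color 2: [8, 9, 11, 13]; color 3: [12, 15, 17].
(χ(G) = 3 ≤ 3.)

Yes, G is 3-colorable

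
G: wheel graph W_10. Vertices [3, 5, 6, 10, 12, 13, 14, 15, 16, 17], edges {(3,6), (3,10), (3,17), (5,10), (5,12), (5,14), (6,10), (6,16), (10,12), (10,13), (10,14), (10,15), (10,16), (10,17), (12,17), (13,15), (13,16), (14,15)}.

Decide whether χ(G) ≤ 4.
Yes, G is 4-colorable

A valid 4-coloring: color 1: [10]; color 2: [6, 12, 13, 14]; color 3: [5, 15, 16, 17]; color 4: [3].
(χ(G) = 4 ≤ 4.)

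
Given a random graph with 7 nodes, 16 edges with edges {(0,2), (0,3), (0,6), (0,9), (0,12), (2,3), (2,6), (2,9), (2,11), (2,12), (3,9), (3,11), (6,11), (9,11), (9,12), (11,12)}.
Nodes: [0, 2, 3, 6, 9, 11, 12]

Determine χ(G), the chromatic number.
χ(G) = 4

Clique number ω(G) = 4 (lower bound: χ ≥ ω).
The clique on [0, 2, 3, 9] has size 4, forcing χ ≥ 4, and the coloring below uses 4 colors, so χ(G) = 4.
A valid 4-coloring: color 1: [2]; color 2: [0, 11]; color 3: [6, 9]; color 4: [3, 12].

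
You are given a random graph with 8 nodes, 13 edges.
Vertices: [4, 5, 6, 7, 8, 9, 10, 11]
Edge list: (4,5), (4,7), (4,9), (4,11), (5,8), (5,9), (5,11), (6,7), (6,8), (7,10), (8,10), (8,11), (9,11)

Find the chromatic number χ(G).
Clique number ω(G) = 4 (lower bound: χ ≥ ω).
The clique on [4, 5, 9, 11] has size 4, forcing χ ≥ 4, and the coloring below uses 4 colors, so χ(G) = 4.
A valid 4-coloring: color 1: [4, 8]; color 2: [5, 7]; color 3: [6, 10, 11]; color 4: [9].

χ(G) = 4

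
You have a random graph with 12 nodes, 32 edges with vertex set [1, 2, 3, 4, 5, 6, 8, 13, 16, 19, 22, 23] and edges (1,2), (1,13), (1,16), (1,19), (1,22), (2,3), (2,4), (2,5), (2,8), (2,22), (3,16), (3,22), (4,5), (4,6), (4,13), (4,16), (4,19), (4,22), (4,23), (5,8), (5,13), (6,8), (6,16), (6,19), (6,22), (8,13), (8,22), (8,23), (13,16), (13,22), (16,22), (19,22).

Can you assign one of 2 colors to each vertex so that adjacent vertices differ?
No, G is not 2-colorable

The clique on vertices [1, 13, 16, 22] has size 4 > 2, so it alone needs 4 colors.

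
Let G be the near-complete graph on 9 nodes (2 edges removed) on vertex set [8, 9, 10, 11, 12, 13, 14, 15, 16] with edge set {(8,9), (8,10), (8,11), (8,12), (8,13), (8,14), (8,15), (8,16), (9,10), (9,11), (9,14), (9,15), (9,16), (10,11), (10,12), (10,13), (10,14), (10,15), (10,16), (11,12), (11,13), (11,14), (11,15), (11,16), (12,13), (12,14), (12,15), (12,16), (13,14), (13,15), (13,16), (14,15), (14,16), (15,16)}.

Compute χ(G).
χ(G) = 8

Clique number ω(G) = 8 (lower bound: χ ≥ ω).
The clique on [8, 10, 11, 12, 13, 14, 15, 16] has size 8, forcing χ ≥ 8, and the coloring below uses 8 colors, so χ(G) = 8.
A valid 8-coloring: color 1: [8]; color 2: [16]; color 3: [11]; color 4: [15]; color 5: [14]; color 6: [10]; color 7: [9, 13]; color 8: [12].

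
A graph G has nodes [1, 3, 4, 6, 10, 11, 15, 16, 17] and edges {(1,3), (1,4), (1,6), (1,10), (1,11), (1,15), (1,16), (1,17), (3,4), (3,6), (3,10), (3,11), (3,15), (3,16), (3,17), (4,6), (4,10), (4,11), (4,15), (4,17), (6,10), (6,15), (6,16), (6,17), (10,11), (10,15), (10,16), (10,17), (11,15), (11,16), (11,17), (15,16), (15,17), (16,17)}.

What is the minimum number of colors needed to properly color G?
χ(G) = 7

Clique number ω(G) = 7 (lower bound: χ ≥ ω).
The clique on [1, 3, 10, 11, 15, 16, 17] has size 7, forcing χ ≥ 7, and the coloring below uses 7 colors, so χ(G) = 7.
A valid 7-coloring: color 1: [17]; color 2: [1]; color 3: [3]; color 4: [10]; color 5: [15]; color 6: [6, 11]; color 7: [4, 16].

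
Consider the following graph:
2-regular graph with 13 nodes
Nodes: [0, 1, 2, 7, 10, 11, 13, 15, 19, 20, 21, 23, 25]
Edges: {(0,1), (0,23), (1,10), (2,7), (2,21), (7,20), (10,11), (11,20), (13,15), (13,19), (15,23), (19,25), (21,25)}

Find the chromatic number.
Clique number ω(G) = 2 (lower bound: χ ≥ ω).
Odd cycle [23, 15, 13, 19, 25, 21, 2, 7, 20, 11, 10, 1, 0] needs 3 colors (χ ≥ 3).
The coloring below uses 3 colors, so χ(G) = 3.
A valid 3-coloring: color 1: [1, 7, 11, 13, 21, 23]; color 2: [0, 2, 10, 15, 20, 25]; color 3: [19].

χ(G) = 3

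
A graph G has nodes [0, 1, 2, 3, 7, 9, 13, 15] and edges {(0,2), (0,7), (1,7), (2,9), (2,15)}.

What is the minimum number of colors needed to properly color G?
Clique number ω(G) = 2 (lower bound: χ ≥ ω).
The graph is bipartite (no odd cycle), so 2 colors suffice: χ(G) = 2.
A valid 2-coloring: color 1: [2, 3, 7, 13]; color 2: [0, 1, 9, 15].

χ(G) = 2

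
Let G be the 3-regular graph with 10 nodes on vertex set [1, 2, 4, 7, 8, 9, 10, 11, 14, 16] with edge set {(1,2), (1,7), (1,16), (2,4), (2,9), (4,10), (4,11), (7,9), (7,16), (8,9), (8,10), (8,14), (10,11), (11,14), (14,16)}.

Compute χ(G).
Clique number ω(G) = 3 (lower bound: χ ≥ ω).
The clique on [1, 7, 16] has size 3, forcing χ ≥ 3, and the coloring below uses 3 colors, so χ(G) = 3.
A valid 3-coloring: color 1: [2, 7, 8, 11]; color 2: [1, 4, 9, 14]; color 3: [10, 16].

χ(G) = 3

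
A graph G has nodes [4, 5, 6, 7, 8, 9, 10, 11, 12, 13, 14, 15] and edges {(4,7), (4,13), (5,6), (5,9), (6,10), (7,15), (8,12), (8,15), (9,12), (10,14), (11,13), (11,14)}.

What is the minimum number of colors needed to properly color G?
Clique number ω(G) = 2 (lower bound: χ ≥ ω).
The graph is bipartite (no odd cycle), so 2 colors suffice: χ(G) = 2.
A valid 2-coloring: color 1: [4, 5, 10, 11, 12, 15]; color 2: [6, 7, 8, 9, 13, 14].

χ(G) = 2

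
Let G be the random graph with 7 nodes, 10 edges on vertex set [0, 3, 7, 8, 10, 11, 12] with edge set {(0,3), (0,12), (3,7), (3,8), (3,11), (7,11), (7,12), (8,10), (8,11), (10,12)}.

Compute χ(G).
Clique number ω(G) = 3 (lower bound: χ ≥ ω).
The clique on [3, 8, 11] has size 3, forcing χ ≥ 3, and the coloring below uses 3 colors, so χ(G) = 3.
A valid 3-coloring: color 1: [3, 12]; color 2: [0, 7, 8]; color 3: [10, 11].

χ(G) = 3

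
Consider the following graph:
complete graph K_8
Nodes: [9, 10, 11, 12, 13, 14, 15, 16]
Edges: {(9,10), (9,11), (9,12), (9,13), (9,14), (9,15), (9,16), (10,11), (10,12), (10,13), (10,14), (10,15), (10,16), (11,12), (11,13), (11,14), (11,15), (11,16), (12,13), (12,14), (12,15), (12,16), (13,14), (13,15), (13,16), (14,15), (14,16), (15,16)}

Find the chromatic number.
χ(G) = 8

Clique number ω(G) = 8 (lower bound: χ ≥ ω).
The clique on [9, 10, 11, 12, 13, 14, 15, 16] has size 8, forcing χ ≥ 8, and the coloring below uses 8 colors, so χ(G) = 8.
A valid 8-coloring: color 1: [13]; color 2: [11]; color 3: [12]; color 4: [9]; color 5: [10]; color 6: [16]; color 7: [15]; color 8: [14].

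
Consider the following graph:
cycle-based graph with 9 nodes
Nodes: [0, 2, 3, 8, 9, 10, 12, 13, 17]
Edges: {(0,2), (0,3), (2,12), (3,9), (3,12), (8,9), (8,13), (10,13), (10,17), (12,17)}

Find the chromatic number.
Clique number ω(G) = 2 (lower bound: χ ≥ ω).
Odd cycle [9, 8, 13, 10, 17, 12, 2, 0, 3] needs 3 colors (χ ≥ 3).
The coloring below uses 3 colors, so χ(G) = 3.
A valid 3-coloring: color 1: [2, 3, 8, 10]; color 2: [0, 9, 12, 13]; color 3: [17].

χ(G) = 3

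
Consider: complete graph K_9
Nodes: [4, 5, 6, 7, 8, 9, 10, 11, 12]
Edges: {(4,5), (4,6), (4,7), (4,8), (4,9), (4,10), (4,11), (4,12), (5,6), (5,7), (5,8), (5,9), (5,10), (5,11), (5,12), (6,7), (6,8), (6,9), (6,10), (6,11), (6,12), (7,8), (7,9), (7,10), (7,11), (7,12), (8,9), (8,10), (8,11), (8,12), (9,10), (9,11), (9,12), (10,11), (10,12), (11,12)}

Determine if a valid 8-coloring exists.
The clique on vertices [4, 5, 6, 7, 8, 9, 10, 11, 12] has size 9 > 8, so it alone needs 9 colors.

No, G is not 8-colorable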